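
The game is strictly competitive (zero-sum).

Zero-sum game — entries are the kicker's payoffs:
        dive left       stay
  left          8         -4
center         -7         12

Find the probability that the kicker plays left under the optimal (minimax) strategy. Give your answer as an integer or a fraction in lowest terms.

19/31

Row minima are -4 and -7, so the kicker's maximin is -4; column maxima are 8 and 12, so the goalkeeper's minimax is 8. These differ, so the equilibrium is in mixed strategies.
Let the kicker play left with probability p. The goalkeeper is indifferent when 8p − 7(1−p) = −4p + 12(1−p), giving p = 19/31.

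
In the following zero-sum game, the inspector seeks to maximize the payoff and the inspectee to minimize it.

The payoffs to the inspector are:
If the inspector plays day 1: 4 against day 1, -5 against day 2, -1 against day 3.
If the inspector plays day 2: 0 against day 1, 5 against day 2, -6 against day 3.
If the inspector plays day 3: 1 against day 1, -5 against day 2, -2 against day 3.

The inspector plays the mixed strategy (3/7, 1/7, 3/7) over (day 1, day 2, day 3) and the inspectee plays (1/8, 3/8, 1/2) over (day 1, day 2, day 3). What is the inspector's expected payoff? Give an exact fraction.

Against (1/8, 3/8, 1/2), each row's expected payoff is day 1: -15/8; day 2: -9/8; day 3: -11/4.
Taking the (3/7, 1/7, 3/7)-weighted average: (3/7)·(-15/8) + (1/7)·(-9/8) + (3/7)·(-11/4) = -15/7.

-15/7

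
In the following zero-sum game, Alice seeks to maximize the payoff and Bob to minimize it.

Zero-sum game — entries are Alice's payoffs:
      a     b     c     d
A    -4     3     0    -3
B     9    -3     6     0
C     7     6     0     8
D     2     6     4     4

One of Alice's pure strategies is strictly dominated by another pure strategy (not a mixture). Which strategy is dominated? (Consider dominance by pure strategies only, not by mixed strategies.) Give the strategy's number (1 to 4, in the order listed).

Compare A with D: 2 > -4, 6 > 3, 4 > 0, 4 > -3.
So D strictly dominates A for Alice; A is strictly dominated.

1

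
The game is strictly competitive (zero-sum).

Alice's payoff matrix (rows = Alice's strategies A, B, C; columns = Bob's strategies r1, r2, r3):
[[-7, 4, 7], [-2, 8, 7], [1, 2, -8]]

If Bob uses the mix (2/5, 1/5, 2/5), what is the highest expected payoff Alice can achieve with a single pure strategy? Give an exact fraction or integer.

A: (-7)·(2/5) + (4)·(1/5) + (7)·(2/5) = 4/5.
B: (-2)·(2/5) + (8)·(1/5) + (7)·(2/5) = 18/5.
C: (1)·(2/5) + (2)·(1/5) + (-8)·(2/5) = -12/5.
The best pure response is B with expected payoff 18/5.

18/5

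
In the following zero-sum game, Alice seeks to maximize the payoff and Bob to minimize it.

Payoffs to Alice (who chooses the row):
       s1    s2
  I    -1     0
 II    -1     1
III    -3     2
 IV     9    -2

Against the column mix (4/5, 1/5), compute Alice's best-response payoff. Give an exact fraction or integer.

34/5

I: (-1)·(4/5) + (0)·(1/5) = -4/5.
II: (-1)·(4/5) + (1)·(1/5) = -3/5.
III: (-3)·(4/5) + (2)·(1/5) = -2.
IV: (9)·(4/5) + (-2)·(1/5) = 34/5.
The best pure response is IV with expected payoff 34/5.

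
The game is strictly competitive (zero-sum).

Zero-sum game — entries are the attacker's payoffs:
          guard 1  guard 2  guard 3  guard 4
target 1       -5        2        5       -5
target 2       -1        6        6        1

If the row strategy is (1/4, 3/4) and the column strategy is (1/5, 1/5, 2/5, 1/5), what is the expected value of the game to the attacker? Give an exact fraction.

Against (1/5, 1/5, 2/5, 1/5), each row's expected payoff is target 1: 2/5; target 2: 18/5.
Taking the (1/4, 3/4)-weighted average: (1/4)·(2/5) + (3/4)·(18/5) = 14/5.

14/5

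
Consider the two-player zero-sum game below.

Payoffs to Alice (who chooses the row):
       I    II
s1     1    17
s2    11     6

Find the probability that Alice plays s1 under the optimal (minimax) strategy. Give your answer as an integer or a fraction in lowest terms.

5/21

Row minima are 1 and 6, so Alice's maximin is 6; column maxima are 11 and 17, so Bob's minimax is 11. These differ, so the equilibrium is in mixed strategies.
Let Alice play s1 with probability p. Bob is indifferent when p + 11(1−p) = 17p + 6(1−p), giving p = 5/21.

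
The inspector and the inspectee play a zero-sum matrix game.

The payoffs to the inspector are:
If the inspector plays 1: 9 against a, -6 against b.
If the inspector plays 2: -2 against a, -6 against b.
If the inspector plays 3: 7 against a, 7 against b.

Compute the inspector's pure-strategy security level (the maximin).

The worst-case payoff for each row is 1: -6, 2: -6, 3: 7.
The best of these is 7.

7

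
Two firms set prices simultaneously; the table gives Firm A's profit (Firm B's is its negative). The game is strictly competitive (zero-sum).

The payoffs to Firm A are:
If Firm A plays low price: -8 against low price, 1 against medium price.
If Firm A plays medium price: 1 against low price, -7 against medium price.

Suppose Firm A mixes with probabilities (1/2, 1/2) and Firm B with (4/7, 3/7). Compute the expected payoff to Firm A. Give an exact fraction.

Against (4/7, 3/7), each row's expected payoff is low price: -29/7; medium price: -17/7.
Taking the (1/2, 1/2)-weighted average: (1/2)·(-29/7) + (1/2)·(-17/7) = -23/7.

-23/7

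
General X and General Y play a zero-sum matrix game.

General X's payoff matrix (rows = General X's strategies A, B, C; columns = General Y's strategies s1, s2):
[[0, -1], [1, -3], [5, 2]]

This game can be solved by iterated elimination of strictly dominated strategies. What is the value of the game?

2

Column s1 is strictly dominated by s2 for General Y (-1<0, -3<1, 2<5); eliminate s1.
Row B is strictly dominated by row A (-1>-3); eliminate B.
Row A is strictly dominated by row C (2>-1); eliminate A.
Only (C, s2) remains, with payoff 2.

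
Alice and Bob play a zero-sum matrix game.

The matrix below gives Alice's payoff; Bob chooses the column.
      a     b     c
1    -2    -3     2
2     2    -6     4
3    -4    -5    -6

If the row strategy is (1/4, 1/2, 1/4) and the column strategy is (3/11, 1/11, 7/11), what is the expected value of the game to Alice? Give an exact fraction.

Against (3/11, 1/11, 7/11), each row's expected payoff is 1: 5/11; 2: 28/11; 3: -59/11.
Taking the (1/4, 1/2, 1/4)-weighted average: (1/4)·(5/11) + (1/2)·(28/11) + (1/4)·(-59/11) = 1/22.

1/22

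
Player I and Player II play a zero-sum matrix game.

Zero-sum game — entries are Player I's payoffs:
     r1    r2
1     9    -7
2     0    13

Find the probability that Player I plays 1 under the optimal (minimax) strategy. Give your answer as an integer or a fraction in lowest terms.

Row minima are -7 and 0, so Player I's maximin is 0; column maxima are 9 and 13, so Player II's minimax is 9. These differ, so the equilibrium is in mixed strategies.
Let Player I play 1 with probability p. Player II is indifferent when 9p = −7p + 13(1−p), giving p = 13/29.

13/29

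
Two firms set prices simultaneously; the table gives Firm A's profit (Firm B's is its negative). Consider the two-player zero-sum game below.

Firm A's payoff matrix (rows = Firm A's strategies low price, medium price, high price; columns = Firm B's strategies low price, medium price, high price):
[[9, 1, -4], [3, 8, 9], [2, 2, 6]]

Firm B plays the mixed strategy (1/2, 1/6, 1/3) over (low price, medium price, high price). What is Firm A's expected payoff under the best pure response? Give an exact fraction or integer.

low price: (9)·(1/2) + (1)·(1/6) + (-4)·(1/3) = 10/3.
medium price: (3)·(1/2) + (8)·(1/6) + (9)·(1/3) = 35/6.
high price: (2)·(1/2) + (2)·(1/6) + (6)·(1/3) = 10/3.
The best pure response is medium price with expected payoff 35/6.

35/6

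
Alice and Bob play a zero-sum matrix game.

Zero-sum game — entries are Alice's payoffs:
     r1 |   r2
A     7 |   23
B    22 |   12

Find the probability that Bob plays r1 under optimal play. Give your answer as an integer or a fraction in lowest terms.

11/26

Row minima are 7 and 12, so Alice's maximin is 12; column maxima are 22 and 23, so Bob's minimax is 22. These differ, so the equilibrium is in mixed strategies.
Let Bob play r1 with probability q. Alice is indifferent when 7q + 23(1−q) = 22q + 12(1−q), giving q = 11/26.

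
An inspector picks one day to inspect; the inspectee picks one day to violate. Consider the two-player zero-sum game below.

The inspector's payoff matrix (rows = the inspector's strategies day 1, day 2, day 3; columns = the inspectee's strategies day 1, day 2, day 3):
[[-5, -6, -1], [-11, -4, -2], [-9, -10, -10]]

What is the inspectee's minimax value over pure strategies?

The worst case (largest entry) in each column is day 1: -5, day 2: -4, day 3: -1.
The best (smallest) of these is -5.

-5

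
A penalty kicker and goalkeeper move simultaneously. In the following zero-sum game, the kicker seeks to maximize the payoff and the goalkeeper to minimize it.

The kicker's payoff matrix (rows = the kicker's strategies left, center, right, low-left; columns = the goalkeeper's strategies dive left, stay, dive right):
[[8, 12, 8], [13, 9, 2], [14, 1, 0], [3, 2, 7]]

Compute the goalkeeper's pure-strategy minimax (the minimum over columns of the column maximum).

8

The worst case (largest entry) in each column is dive left: 14, stay: 12, dive right: 8.
The best (smallest) of these is 8.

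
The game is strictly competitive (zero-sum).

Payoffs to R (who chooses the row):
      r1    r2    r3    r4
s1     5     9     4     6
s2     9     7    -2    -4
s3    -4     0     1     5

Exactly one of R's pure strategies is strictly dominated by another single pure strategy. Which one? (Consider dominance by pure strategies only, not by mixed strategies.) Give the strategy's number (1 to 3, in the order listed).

3

Compare s3 with s1: 5 > -4, 9 > 0, 4 > 1, 6 > 5.
So s1 strictly dominates s3 for R; s3 is strictly dominated.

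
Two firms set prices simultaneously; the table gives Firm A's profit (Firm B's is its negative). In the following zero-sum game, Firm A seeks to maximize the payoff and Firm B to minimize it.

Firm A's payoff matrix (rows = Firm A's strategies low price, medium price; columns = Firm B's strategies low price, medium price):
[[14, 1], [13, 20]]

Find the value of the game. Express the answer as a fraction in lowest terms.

Row minima are 1 and 13, so Firm A's maximin is 13; column maxima are 14 and 20, so Firm B's minimax is 14. These differ, so the equilibrium is in mixed strategies.
Let Firm A play low price with probability p. Firm B is indifferent when 14p + 13(1−p) = p + 20(1−p), giving p = 7/20.
Let Firm B play low price with probability q. Firm A is indifferent when 14q + (1−q) = 13q + 20(1−q), giving q = 19/20.
The value is 14·(19/20) + (1)·(1/20) = 267/20.

267/20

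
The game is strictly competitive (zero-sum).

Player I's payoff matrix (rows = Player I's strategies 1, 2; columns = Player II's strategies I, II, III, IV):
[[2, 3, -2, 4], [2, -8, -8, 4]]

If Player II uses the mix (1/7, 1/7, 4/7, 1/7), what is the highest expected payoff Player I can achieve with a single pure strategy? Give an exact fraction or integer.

1/7

1: (2)·(1/7) + (3)·(1/7) + (-2)·(4/7) + (4)·(1/7) = 1/7.
2: (2)·(1/7) + (-8)·(1/7) + (-8)·(4/7) + (4)·(1/7) = -34/7.
The best pure response is 1 with expected payoff 1/7.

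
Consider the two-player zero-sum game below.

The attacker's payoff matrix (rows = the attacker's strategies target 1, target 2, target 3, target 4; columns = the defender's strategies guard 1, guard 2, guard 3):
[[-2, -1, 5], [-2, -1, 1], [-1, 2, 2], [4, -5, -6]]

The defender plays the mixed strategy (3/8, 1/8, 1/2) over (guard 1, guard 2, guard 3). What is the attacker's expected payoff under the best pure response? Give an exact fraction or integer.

target 1: (-2)·(3/8) + (-1)·(1/8) + (5)·(1/2) = 13/8.
target 2: (-2)·(3/8) + (-1)·(1/8) + (1)·(1/2) = -3/8.
target 3: (-1)·(3/8) + (2)·(1/8) + (2)·(1/2) = 7/8.
target 4: (4)·(3/8) + (-5)·(1/8) + (-6)·(1/2) = -17/8.
The best pure response is target 1 with expected payoff 13/8.

13/8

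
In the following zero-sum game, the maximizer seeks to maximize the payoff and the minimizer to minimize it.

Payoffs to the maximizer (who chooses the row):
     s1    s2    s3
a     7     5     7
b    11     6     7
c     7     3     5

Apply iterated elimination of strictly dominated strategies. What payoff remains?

6

Row c is strictly dominated by row b (11>7, 6>3, 7>5); eliminate c.
Column s1 is strictly dominated by s2 for the minimizer (5<7, 6<11); eliminate s1.
Column s3 is strictly dominated by s2 for the minimizer (5<7, 6<7); eliminate s3.
Row a is strictly dominated by row b (6>5); eliminate a.
Only (b, s2) remains, with payoff 6.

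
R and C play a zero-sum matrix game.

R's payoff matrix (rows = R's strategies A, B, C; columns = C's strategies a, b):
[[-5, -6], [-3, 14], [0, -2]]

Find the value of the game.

Row A is strictly dominated by row C, so R never plays it.
The remaining 2×2 game on (B, C) × (a, b) has no saddle point. Let R play B with probability p; indifference gives −3p = 14p − 2(1−p), so p = 2/19.
Similarly C's optimal q on a is 16/19, and the value is -3·(16/19) + (14)·(3/19) = -6/19.

-6/19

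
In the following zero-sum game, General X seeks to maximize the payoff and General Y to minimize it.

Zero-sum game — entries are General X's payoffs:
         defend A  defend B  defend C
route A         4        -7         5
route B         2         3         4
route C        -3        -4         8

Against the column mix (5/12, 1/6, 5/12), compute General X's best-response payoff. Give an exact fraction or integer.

3

route A: (4)·(5/12) + (-7)·(1/6) + (5)·(5/12) = 31/12.
route B: (2)·(5/12) + (3)·(1/6) + (4)·(5/12) = 3.
route C: (-3)·(5/12) + (-4)·(1/6) + (8)·(5/12) = 17/12.
The best pure response is route B with expected payoff 3.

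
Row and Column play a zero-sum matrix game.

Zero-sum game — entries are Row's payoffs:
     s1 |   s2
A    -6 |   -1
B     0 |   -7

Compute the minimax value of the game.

-7/2

Row minima are -6 and -7, so Row's maximin is -6; column maxima are 0 and -1, so Column's minimax is -1. These differ, so the equilibrium is in mixed strategies.
Let Row play A with probability p. Column is indifferent when −6p = −p − 7(1−p), giving p = 7/12.
Let Column play s1 with probability q. Row is indifferent when −6q − (1−q) = −7(1−q), giving q = 1/2.
The value is -6·(1/2) + (-1)·(1/2) = -7/2.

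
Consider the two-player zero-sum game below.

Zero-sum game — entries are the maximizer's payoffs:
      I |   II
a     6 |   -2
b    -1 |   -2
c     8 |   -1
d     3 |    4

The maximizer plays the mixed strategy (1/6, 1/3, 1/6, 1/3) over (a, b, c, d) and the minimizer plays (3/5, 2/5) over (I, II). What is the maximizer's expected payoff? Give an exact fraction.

28/15

Against (3/5, 2/5), each row's expected payoff is a: 14/5; b: -7/5; c: 22/5; d: 17/5.
Taking the (1/6, 1/3, 1/6, 1/3)-weighted average: (1/6)·(14/5) + (1/3)·(-7/5) + (1/6)·(22/5) + (1/3)·(17/5) = 28/15.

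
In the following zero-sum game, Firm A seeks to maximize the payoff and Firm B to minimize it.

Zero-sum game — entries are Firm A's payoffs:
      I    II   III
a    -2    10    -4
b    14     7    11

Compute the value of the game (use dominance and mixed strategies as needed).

23/3

Column I is strictly dominated by III for Firm B (it gives Firm A more in every row).
The remaining 2×2 game on (a, b) × (II, III) has no saddle point. Let Firm A play a with probability p; indifference gives 10p + 7(1−p) = −4p + 11(1−p), so p = 2/9.
Similarly Firm B's optimal q on II is 5/6, and the value is 10·(5/6) + (-4)·(1/6) = 23/3.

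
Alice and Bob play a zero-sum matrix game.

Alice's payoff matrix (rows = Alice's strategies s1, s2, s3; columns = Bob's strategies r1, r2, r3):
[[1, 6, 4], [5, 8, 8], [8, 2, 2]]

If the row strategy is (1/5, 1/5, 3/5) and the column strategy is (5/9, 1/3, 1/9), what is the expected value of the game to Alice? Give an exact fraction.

76/15

Against (5/9, 1/3, 1/9), each row's expected payoff is s1: 3; s2: 19/3; s3: 16/3.
Taking the (1/5, 1/5, 3/5)-weighted average: (1/5)·(3) + (1/5)·(19/3) + (3/5)·(16/3) = 76/15.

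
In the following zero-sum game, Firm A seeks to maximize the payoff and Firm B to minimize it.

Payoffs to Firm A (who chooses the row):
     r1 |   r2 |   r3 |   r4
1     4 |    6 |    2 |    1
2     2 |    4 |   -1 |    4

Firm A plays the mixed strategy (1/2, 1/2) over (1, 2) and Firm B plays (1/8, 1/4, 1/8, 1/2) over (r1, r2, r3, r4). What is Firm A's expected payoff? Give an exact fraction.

47/16

Against (1/8, 1/4, 1/8, 1/2), each row's expected payoff is 1: 11/4; 2: 25/8.
Taking the (1/2, 1/2)-weighted average: (1/2)·(11/4) + (1/2)·(25/8) = 47/16.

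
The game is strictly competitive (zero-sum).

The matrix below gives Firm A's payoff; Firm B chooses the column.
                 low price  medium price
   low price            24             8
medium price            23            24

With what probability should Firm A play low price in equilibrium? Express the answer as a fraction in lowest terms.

Row minima are 8 and 23, so Firm A's maximin is 23; column maxima are 24 and 24, so Firm B's minimax is 24. These differ, so the equilibrium is in mixed strategies.
Let Firm A play low price with probability p. Firm B is indifferent when 24p + 23(1−p) = 8p + 24(1−p), giving p = 1/17.

1/17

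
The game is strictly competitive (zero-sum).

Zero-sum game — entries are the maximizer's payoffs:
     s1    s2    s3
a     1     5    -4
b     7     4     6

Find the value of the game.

Column s1 is strictly dominated by s3 for the minimizer (it gives the maximizer more in every row).
The remaining 2×2 game on (a, b) × (s2, s3) has no saddle point. Let the maximizer play a with probability p; indifference gives 5p + 4(1−p) = −4p + 6(1−p), so p = 2/11.
Similarly the minimizer's optimal q on s2 is 10/11, and the value is 5·(10/11) + (-4)·(1/11) = 46/11.

46/11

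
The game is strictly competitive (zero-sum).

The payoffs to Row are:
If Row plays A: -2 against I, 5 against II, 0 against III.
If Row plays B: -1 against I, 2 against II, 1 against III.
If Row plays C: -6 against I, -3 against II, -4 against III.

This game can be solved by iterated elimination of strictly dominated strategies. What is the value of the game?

Row C is strictly dominated by row A (-2>-6, 5>-3, 0>-4); eliminate C.
Column II is strictly dominated by I for Column (-2<5, -1<2); eliminate II.
Column III is strictly dominated by I for Column (-2<0, -1<1); eliminate III.
Row A is strictly dominated by row B (-1>-2); eliminate A.
Only (B, I) remains, with payoff -1.

-1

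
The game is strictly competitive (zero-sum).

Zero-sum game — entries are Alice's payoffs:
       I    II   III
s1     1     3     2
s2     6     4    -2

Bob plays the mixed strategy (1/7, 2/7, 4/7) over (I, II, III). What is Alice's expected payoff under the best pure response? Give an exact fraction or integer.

15/7

s1: (1)·(1/7) + (3)·(2/7) + (2)·(4/7) = 15/7.
s2: (6)·(1/7) + (4)·(2/7) + (-2)·(4/7) = 6/7.
The best pure response is s1 with expected payoff 15/7.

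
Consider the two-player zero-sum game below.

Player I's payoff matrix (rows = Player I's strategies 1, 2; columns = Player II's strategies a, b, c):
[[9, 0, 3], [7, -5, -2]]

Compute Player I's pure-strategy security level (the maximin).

0

The worst-case payoff for each row is 1: 0, 2: -5.
The best of these is 0.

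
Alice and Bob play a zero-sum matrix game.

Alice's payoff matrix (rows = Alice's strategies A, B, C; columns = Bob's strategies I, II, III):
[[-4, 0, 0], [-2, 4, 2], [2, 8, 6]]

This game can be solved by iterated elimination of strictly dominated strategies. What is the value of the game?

2

Column III is strictly dominated by I for Bob (-4<0, -2<2, 2<6); eliminate III.
Row B is strictly dominated by row C (2>-2, 8>4); eliminate B.
Row A is strictly dominated by row C (2>-4, 8>0); eliminate A.
Column II is strictly dominated by I for Bob (2<8); eliminate II.
Only (C, I) remains, with payoff 2.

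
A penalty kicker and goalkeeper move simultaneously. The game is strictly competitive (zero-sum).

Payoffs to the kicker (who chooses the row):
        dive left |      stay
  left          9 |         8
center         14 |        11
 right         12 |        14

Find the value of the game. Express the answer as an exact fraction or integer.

Row left is strictly dominated by row center, so the kicker never plays it.
The remaining 2×2 game on (center, right) × (dive left, stay) has no saddle point. Let the kicker play center with probability p; indifference gives 14p + 12(1−p) = 11p + 14(1−p), so p = 2/5.
Similarly the goalkeeper's optimal q on dive left is 3/5, and the value is 14·(3/5) + (11)·(2/5) = 64/5.

64/5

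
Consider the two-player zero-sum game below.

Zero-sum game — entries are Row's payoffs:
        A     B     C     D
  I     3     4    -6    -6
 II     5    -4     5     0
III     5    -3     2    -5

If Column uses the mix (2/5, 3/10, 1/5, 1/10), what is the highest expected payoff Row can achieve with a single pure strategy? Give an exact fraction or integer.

9/5

I: (3)·(2/5) + (4)·(3/10) + (-6)·(1/5) + (-6)·(1/10) = 3/5.
II: (5)·(2/5) + (-4)·(3/10) + (5)·(1/5) + (0)·(1/10) = 9/5.
III: (5)·(2/5) + (-3)·(3/10) + (2)·(1/5) + (-5)·(1/10) = 1.
The best pure response is II with expected payoff 9/5.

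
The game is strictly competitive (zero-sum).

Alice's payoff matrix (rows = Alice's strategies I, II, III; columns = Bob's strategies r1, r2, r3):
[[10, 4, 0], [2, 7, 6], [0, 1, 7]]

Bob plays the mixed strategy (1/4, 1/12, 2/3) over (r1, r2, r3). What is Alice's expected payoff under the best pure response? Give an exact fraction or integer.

I: (10)·(1/4) + (4)·(1/12) + (0)·(2/3) = 17/6.
II: (2)·(1/4) + (7)·(1/12) + (6)·(2/3) = 61/12.
III: (0)·(1/4) + (1)·(1/12) + (7)·(2/3) = 19/4.
The best pure response is II with expected payoff 61/12.

61/12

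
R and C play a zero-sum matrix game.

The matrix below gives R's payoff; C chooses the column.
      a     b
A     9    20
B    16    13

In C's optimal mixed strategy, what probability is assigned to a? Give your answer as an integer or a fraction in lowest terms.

Row minima are 9 and 13, so R's maximin is 13; column maxima are 16 and 20, so C's minimax is 16. These differ, so the equilibrium is in mixed strategies.
Let C play a with probability q. R is indifferent when 9q + 20(1−q) = 16q + 13(1−q), giving q = 1/2.

1/2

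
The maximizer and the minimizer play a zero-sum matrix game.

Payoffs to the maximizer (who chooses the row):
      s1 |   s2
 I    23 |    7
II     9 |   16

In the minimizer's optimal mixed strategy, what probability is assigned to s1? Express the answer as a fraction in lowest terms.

9/23

Row minima are 7 and 9, so the maximizer's maximin is 9; column maxima are 23 and 16, so the minimizer's minimax is 16. These differ, so the equilibrium is in mixed strategies.
Let the minimizer play s1 with probability q. The maximizer is indifferent when 23q + 7(1−q) = 9q + 16(1−q), giving q = 9/23.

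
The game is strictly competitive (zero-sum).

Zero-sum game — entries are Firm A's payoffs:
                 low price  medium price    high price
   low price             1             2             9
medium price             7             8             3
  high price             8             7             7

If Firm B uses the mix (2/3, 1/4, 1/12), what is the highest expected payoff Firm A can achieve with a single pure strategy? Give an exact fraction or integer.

23/3

low price: (1)·(2/3) + (2)·(1/4) + (9)·(1/12) = 23/12.
medium price: (7)·(2/3) + (8)·(1/4) + (3)·(1/12) = 83/12.
high price: (8)·(2/3) + (7)·(1/4) + (7)·(1/12) = 23/3.
The best pure response is high price with expected payoff 23/3.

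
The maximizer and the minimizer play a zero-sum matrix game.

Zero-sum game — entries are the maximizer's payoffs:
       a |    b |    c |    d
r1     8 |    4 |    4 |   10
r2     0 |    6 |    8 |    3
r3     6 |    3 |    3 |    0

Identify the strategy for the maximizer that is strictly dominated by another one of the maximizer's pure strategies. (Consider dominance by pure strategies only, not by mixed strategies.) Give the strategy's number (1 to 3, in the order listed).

Compare r3 with r1: 8 > 6, 4 > 3, 4 > 3, 10 > 0.
So r1 strictly dominates r3 for the maximizer; r3 is strictly dominated.

3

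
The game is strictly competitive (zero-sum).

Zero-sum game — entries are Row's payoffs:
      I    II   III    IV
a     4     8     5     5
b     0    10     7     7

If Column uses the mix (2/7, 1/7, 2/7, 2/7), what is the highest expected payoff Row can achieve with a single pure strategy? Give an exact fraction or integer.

a: (4)·(2/7) + (8)·(1/7) + (5)·(2/7) + (5)·(2/7) = 36/7.
b: (0)·(2/7) + (10)·(1/7) + (7)·(2/7) + (7)·(2/7) = 38/7.
The best pure response is b with expected payoff 38/7.

38/7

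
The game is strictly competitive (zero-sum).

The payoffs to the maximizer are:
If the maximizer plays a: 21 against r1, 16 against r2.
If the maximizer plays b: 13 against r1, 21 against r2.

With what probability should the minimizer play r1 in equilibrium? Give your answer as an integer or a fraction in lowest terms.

5/13

Row minima are 16 and 13, so the maximizer's maximin is 16; column maxima are 21 and 21, so the minimizer's minimax is 21. These differ, so the equilibrium is in mixed strategies.
Let the minimizer play r1 with probability q. The maximizer is indifferent when 21q + 16(1−q) = 13q + 21(1−q), giving q = 5/13.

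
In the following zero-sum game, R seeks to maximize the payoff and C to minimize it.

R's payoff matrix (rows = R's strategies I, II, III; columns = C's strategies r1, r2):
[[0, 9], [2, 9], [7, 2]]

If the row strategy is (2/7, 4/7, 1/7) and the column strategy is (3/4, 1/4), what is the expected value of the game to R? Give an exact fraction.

101/28

Against (3/4, 1/4), each row's expected payoff is I: 9/4; II: 15/4; III: 23/4.
Taking the (2/7, 4/7, 1/7)-weighted average: (2/7)·(9/4) + (4/7)·(15/4) + (1/7)·(23/4) = 101/28.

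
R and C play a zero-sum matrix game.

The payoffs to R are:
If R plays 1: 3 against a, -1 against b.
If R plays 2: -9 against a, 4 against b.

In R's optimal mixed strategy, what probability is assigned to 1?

Row minima are -1 and -9, so R's maximin is -1; column maxima are 3 and 4, so C's minimax is 3. These differ, so the equilibrium is in mixed strategies.
Let R play 1 with probability p. C is indifferent when 3p − 9(1−p) = −p + 4(1−p), giving p = 13/17.

13/17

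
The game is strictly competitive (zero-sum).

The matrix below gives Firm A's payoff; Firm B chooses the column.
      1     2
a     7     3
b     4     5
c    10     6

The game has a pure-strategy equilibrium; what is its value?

Row minima: 3, 4, 6 → Firm A's maximin is 6.
Column maxima: 10, 6 → Firm B's minimax is 6.
They coincide at (c, 2), so the value is 6.

6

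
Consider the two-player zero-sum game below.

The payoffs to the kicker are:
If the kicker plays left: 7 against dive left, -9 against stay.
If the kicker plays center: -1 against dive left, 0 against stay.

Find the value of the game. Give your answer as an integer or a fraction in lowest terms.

Row minima are -9 and -1, so the kicker's maximin is -1; column maxima are 7 and 0, so the goalkeeper's minimax is 0. These differ, so the equilibrium is in mixed strategies.
Let the kicker play left with probability p. The goalkeeper is indifferent when 7p − (1−p) = −9p, giving p = 1/17.
Let the goalkeeper play dive left with probability q. The kicker is indifferent when 7q − 9(1−q) = −q, giving q = 9/17.
The value is 7·(9/17) + (-9)·(8/17) = -9/17.

-9/17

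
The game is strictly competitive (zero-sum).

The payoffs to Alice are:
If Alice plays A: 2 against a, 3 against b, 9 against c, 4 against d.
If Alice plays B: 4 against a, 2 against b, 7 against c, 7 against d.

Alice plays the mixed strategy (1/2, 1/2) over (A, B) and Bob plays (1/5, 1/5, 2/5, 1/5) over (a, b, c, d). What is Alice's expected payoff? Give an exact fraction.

27/5

Against (1/5, 1/5, 2/5, 1/5), each row's expected payoff is A: 27/5; B: 27/5.
Taking the (1/2, 1/2)-weighted average: (1/2)·(27/5) + (1/2)·(27/5) = 27/5.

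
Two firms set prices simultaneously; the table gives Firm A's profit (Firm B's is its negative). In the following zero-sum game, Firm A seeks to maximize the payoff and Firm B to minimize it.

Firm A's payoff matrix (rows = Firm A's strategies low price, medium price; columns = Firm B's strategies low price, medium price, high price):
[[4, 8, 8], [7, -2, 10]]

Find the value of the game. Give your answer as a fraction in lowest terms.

64/13

Column high price is strictly dominated by low price for Firm B (it gives Firm A more in every row).
The remaining 2×2 game on (low price, medium price) × (low price, medium price) has no saddle point. Let Firm A play low price with probability p; indifference gives 4p + 7(1−p) = 8p − 2(1−p), so p = 9/13.
Similarly Firm B's optimal q on low price is 10/13, and the value is 4·(10/13) + (8)·(3/13) = 64/13.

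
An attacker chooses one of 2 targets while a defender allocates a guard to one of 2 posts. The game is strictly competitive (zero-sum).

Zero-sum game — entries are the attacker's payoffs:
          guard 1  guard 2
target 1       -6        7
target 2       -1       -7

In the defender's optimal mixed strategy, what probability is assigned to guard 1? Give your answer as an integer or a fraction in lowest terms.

14/19

Row minima are -6 and -7, so the attacker's maximin is -6; column maxima are -1 and 7, so the defender's minimax is -1. These differ, so the equilibrium is in mixed strategies.
Let the defender play guard 1 with probability q. The attacker is indifferent when −6q + 7(1−q) = −q − 7(1−q), giving q = 14/19.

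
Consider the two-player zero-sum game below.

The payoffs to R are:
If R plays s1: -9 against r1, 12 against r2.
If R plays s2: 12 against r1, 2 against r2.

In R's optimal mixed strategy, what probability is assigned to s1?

10/31

Row minima are -9 and 2, so R's maximin is 2; column maxima are 12 and 12, so C's minimax is 12. These differ, so the equilibrium is in mixed strategies.
Let R play s1 with probability p. C is indifferent when −9p + 12(1−p) = 12p + 2(1−p), giving p = 10/31.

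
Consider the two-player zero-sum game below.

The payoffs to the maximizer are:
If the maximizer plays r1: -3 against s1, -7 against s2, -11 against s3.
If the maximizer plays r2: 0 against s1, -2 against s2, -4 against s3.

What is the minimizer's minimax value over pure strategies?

-4

The worst case (largest entry) in each column is s1: 0, s2: -2, s3: -4.
The best (smallest) of these is -4.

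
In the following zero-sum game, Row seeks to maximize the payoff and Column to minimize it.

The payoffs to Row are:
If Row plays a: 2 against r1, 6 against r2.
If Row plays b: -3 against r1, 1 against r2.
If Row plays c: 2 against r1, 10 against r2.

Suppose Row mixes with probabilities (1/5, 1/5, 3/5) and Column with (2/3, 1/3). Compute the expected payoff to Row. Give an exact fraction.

Against (2/3, 1/3), each row's expected payoff is a: 10/3; b: -5/3; c: 14/3.
Taking the (1/5, 1/5, 3/5)-weighted average: (1/5)·(10/3) + (1/5)·(-5/3) + (3/5)·(14/3) = 47/15.

47/15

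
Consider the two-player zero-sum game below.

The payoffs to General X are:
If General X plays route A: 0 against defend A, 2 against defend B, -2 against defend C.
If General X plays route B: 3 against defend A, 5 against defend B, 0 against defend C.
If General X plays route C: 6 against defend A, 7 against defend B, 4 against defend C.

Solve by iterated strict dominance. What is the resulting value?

4

Row route A is strictly dominated by row route B (3>0, 5>2, 0>-2); eliminate route A.
Row route B is strictly dominated by row route C (6>3, 7>5, 4>0); eliminate route B.
Column defend B is strictly dominated by defend A for General Y (6<7); eliminate defend B.
Column defend A is strictly dominated by defend C for General Y (4<6); eliminate defend A.
Only (route C, defend C) remains, with payoff 4.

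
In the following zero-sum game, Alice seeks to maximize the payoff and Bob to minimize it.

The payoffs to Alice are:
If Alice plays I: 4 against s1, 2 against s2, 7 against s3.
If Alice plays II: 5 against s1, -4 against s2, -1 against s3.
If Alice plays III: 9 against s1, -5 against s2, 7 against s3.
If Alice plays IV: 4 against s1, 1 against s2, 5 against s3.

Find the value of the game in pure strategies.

2

Row minima: 2, -4, -5, 1 → Alice's maximin is 2.
Column maxima: 9, 2, 7 → Bob's minimax is 2.
They coincide at (I, s2), so the value is 2.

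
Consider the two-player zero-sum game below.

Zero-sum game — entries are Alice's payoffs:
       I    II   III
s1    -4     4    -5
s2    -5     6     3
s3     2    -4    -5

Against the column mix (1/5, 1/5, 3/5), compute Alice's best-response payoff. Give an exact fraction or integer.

s1: (-4)·(1/5) + (4)·(1/5) + (-5)·(3/5) = -3.
s2: (-5)·(1/5) + (6)·(1/5) + (3)·(3/5) = 2.
s3: (2)·(1/5) + (-4)·(1/5) + (-5)·(3/5) = -17/5.
The best pure response is s2 with expected payoff 2.

2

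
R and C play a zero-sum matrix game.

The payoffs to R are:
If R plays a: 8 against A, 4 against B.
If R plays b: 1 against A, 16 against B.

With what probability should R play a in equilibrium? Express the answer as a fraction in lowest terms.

Row minima are 4 and 1, so R's maximin is 4; column maxima are 8 and 16, so C's minimax is 8. These differ, so the equilibrium is in mixed strategies.
Let R play a with probability p. C is indifferent when 8p + (1−p) = 4p + 16(1−p), giving p = 15/19.

15/19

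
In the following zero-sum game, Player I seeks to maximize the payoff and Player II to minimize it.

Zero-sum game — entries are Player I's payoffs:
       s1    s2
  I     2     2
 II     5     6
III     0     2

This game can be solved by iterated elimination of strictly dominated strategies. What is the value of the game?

Row I is strictly dominated by row II (5>2, 6>2); eliminate I.
Row III is strictly dominated by row II (5>0, 6>2); eliminate III.
Column s2 is strictly dominated by s1 for Player II (5<6); eliminate s2.
Only (II, s1) remains, with payoff 5.

5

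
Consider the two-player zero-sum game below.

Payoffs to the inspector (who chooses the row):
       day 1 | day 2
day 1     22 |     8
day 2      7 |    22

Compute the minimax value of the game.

428/29

Row minima are 8 and 7, so the inspector's maximin is 8; column maxima are 22 and 22, so the inspectee's minimax is 22. These differ, so the equilibrium is in mixed strategies.
Let the inspector play day 1 with probability p. The inspectee is indifferent when 22p + 7(1−p) = 8p + 22(1−p), giving p = 15/29.
Let the inspectee play day 1 with probability q. The inspector is indifferent when 22q + 8(1−q) = 7q + 22(1−q), giving q = 14/29.
The value is 22·(14/29) + (8)·(15/29) = 428/29.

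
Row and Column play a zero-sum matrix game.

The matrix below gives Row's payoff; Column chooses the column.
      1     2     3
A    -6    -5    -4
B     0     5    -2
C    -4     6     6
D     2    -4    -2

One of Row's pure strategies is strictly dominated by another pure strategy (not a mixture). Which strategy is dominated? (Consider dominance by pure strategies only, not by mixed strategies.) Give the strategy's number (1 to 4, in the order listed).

Compare A with B: 0 > -6, 5 > -5, -2 > -4.
So B strictly dominates A for Row; A is strictly dominated.

1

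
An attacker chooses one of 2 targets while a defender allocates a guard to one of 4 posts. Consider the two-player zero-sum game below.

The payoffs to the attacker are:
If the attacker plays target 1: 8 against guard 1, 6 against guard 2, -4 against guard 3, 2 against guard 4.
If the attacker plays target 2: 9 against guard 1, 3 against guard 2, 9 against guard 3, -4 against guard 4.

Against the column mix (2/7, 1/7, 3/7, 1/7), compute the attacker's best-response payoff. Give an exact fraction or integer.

44/7

target 1: (8)·(2/7) + (6)·(1/7) + (-4)·(3/7) + (2)·(1/7) = 12/7.
target 2: (9)·(2/7) + (3)·(1/7) + (9)·(3/7) + (-4)·(1/7) = 44/7.
The best pure response is target 2 with expected payoff 44/7.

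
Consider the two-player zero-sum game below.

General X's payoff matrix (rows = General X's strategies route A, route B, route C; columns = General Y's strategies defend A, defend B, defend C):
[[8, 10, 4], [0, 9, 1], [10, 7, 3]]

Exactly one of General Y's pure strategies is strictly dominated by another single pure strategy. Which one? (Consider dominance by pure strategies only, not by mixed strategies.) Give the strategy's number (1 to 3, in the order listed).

General Y prefers columns that give General X less. Compare defend B with defend C: 4 < 10, 1 < 9, 3 < 7.
So defend C strictly dominates defend B for General Y; defend B is strictly dominated.

2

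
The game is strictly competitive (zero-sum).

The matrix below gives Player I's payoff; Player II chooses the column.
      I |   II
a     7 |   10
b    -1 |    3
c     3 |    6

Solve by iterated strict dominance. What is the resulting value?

Column II is strictly dominated by I for Player II (7<10, -1<3, 3<6); eliminate II.
Row c is strictly dominated by row a (7>3); eliminate c.
Row b is strictly dominated by row a (7>-1); eliminate b.
Only (a, I) remains, with payoff 7.

7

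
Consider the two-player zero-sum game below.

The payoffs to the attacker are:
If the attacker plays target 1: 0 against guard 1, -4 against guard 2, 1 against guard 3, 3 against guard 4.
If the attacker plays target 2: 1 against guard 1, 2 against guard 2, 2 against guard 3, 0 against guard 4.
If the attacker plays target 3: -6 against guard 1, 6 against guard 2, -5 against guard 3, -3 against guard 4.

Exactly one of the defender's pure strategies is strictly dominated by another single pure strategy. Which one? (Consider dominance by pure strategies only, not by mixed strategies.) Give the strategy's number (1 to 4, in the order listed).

The defender prefers columns that give the attacker less. Compare guard 3 with guard 1: 0 < 1, 1 < 2, -6 < -5.
So guard 1 strictly dominates guard 3 for the defender; guard 3 is strictly dominated.

3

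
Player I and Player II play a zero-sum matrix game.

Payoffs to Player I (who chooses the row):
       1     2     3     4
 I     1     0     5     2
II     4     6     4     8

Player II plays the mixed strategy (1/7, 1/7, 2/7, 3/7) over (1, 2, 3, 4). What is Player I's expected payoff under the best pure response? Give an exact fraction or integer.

6

I: (1)·(1/7) + (0)·(1/7) + (5)·(2/7) + (2)·(3/7) = 17/7.
II: (4)·(1/7) + (6)·(1/7) + (4)·(2/7) + (8)·(3/7) = 6.
The best pure response is II with expected payoff 6.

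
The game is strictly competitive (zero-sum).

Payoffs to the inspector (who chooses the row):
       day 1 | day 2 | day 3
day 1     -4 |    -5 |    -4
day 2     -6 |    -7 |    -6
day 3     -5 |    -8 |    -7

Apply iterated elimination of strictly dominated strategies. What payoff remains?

-5

Row day 3 is strictly dominated by row day 1 (-4>-5, -5>-8, -4>-7); eliminate day 3.
Row day 2 is strictly dominated by row day 1 (-4>-6, -5>-7, -4>-6); eliminate day 2.
Column day 1 is strictly dominated by day 2 for the inspectee (-5<-4); eliminate day 1.
Column day 3 is strictly dominated by day 2 for the inspectee (-5<-4); eliminate day 3.
Only (day 1, day 2) remains, with payoff -5.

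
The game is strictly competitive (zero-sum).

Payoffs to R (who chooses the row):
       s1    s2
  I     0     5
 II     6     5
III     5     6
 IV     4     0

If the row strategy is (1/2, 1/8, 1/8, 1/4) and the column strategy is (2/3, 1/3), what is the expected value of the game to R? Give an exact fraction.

23/8

Against (2/3, 1/3), each row's expected payoff is I: 5/3; II: 17/3; III: 16/3; IV: 8/3.
Taking the (1/2, 1/8, 1/8, 1/4)-weighted average: (1/2)·(5/3) + (1/8)·(17/3) + (1/8)·(16/3) + (1/4)·(8/3) = 23/8.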